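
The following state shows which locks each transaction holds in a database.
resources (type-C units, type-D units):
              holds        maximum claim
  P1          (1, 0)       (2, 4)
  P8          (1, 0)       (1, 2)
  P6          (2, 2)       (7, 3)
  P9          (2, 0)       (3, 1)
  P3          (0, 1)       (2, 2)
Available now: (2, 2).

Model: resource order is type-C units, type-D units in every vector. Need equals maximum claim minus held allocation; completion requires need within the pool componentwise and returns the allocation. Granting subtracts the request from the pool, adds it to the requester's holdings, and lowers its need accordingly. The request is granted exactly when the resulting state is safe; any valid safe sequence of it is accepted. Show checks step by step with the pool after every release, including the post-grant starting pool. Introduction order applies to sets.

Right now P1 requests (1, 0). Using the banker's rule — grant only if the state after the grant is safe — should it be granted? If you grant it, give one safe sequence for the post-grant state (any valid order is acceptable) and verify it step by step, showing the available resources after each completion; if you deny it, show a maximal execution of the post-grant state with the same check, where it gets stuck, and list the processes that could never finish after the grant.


DENY — the pretend-granted state is unsafe.
Key observation: after P8, P3, P9 the pool peaks at (4, 3), and each blocked process is short somewhere: P1 on type-D units; P6 on type-C units.
After a pretend grant, a maximal execution: P8, P3, P9 — then nothing else fits. Check, step by step:
  pool = (1, 2)
  P8: need (0, 2) fits (1, 2); releases (1, 0), pool now (2, 2)
  P3: need (2, 1) fits (2, 2); releases (0, 1), pool now (2, 3)
  P9: need (1, 1) fits (2, 3); releases (2, 0), pool now (4, 3)
  P1 still needs (0, 4) but only (4, 3) is free — short on type-D units
  P6 still needs (5, 1) but only (4, 3) is free — short on type-C units
Had the request been granted, P1 and P6 could never finish.


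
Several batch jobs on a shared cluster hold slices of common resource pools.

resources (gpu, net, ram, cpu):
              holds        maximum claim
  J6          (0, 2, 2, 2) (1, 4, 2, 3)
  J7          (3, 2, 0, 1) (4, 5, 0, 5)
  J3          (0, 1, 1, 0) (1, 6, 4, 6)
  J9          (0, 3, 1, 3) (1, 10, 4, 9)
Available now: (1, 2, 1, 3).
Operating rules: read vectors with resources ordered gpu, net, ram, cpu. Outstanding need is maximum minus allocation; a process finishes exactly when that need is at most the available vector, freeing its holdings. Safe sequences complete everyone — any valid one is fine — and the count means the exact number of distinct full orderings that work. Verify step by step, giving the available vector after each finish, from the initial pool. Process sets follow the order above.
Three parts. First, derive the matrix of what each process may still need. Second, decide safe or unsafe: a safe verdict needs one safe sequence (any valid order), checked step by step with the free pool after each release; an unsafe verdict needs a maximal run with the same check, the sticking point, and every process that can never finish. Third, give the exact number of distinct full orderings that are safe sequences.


(1) Outstanding need per process (order gpu, net, ram, cpu):
  J6: (1, 2, 0, 1)
  J7: (1, 3, 0, 4)
  J3: (1, 5, 3, 6)
  J9: (1, 7, 3, 6)
(2) SAFE — a valid safe sequence is J6, J7, J3, J9.
Key observation: reading the order forward, J6 is the first process whose need (1, 2, 0, 1) meets the free pool (1, 2, 1, 3) exactly on a resource it requests.
Step-by-step check:
  pool = (1, 2, 1, 3)
  J6 needs (1, 2, 0, 1) <= (1, 2, 1, 3) -> finishes; pool += (0, 2, 2, 2) = (1, 4, 3, 5)
  J7 needs (1, 3, 0, 4) <= (1, 4, 3, 5) -> finishes; pool += (3, 2, 0, 1) = (4, 6, 3, 6)
  J3 needs (1, 5, 3, 6) <= (4, 6, 3, 6) -> finishes; pool += (0, 1, 1, 0) = (4, 7, 4, 6)
  J9 needs (1, 7, 3, 6) <= (4, 7, 4, 6) -> finishes; pool += (0, 3, 1, 3) = (4, 10, 5, 9)
(3) Exactly 1 of the possible complete orderings is a safe sequence.


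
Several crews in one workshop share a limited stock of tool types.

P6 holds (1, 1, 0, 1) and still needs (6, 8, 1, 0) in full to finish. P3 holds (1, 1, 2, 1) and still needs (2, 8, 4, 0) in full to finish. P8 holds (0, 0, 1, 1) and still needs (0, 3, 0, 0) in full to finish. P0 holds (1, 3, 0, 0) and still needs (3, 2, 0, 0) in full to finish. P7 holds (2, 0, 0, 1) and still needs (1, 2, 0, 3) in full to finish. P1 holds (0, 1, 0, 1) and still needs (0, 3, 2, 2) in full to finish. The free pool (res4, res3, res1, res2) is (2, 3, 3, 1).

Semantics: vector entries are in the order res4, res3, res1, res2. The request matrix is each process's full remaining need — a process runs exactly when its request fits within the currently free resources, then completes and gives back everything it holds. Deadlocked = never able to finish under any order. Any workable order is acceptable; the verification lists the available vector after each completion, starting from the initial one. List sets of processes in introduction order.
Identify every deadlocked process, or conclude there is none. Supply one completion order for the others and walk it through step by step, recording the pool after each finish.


Deadlocked: P6 and P3.
Key observation: even finishing P8, P1, P7, P0 leaves just (5, 7, 4, 4) free — too little res3 for any of the remaining processes.
The rest can finish in the order P8, P1, P7, P0. Verifying each step:
  pool = (2, 3, 3, 1)
  P8 needs (0, 3, 0, 0) <= (2, 3, 3, 1) -> finishes; pool += (0, 0, 1, 1) = (2, 3, 4, 2)
  P1 needs (0, 3, 2, 2) <= (2, 3, 4, 2) -> finishes; pool += (0, 1, 0, 1) = (2, 4, 4, 3)
  P7 needs (1, 2, 0, 3) <= (2, 4, 4, 3) -> finishes; pool += (2, 0, 0, 1) = (4, 4, 4, 4)
  P0 needs (3, 2, 0, 0) <= (4, 4, 4, 4) -> finishes; pool += (1, 3, 0, 0) = (5, 7, 4, 4)
None of the blocked processes ever fits:
  P6 still needs (6, 8, 1, 0) but only (5, 7, 4, 4) is free — short on res4 and res3
  P3 still needs (2, 8, 4, 0) but only (5, 7, 4, 4) is free — short on res3


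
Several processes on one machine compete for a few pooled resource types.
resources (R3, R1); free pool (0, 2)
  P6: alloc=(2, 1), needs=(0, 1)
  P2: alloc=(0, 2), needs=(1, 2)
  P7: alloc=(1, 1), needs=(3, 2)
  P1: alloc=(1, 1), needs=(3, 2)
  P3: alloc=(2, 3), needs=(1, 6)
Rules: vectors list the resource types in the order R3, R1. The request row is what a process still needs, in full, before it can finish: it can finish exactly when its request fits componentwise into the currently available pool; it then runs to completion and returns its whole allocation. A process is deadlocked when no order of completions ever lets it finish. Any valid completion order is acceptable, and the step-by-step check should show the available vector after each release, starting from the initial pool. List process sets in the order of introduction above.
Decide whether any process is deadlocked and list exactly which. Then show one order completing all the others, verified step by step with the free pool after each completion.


The deadlocked set is P7, P1 and P3.
Key observation: after P6, P2 the pool peaks at (2, 5), and each blocked process is short somewhere: P7 on R3; P1 on R3; P3 on R1.
One completion order for the rest: P6, P2. Walking it through:
  pool = (0, 2)
  P6 needs (0, 1) <= (0, 2) -> finishes; pool += (2, 1) = (2, 3)
  P2 needs (1, 2) <= (2, 3) -> finishes; pool += (0, 2) = (2, 5)
The stuck group stays short no matter what:
  blocked: P7 wants (3, 2), pool (2, 5) — not enough R3
  blocked: P1 wants (3, 2), pool (2, 5) — not enough R3
  blocked: P3 wants (1, 6), pool (2, 5) — not enough R1


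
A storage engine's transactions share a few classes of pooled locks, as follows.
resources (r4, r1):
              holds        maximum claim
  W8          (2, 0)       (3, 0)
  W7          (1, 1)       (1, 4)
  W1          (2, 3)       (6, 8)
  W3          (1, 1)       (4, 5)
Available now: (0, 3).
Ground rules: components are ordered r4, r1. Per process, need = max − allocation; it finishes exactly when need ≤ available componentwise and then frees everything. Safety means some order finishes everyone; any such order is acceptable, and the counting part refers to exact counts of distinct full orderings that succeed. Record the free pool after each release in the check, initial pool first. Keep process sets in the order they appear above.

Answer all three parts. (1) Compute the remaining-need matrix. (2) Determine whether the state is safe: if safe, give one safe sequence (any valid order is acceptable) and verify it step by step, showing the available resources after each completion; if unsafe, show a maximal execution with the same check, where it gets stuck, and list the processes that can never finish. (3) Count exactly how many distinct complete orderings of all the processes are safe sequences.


(1) Need matrix, components ordered r4, r1:
  W8: (1, 0)
  W7: (0, 3)
  W1: (4, 5)
  W3: (3, 4)
(2) SAFE — a valid safe sequence is W7, W8, W3, W1.
Key observation: reading the order forward, W7 is the first process whose need (0, 3) meets the free pool (0, 3) exactly on a resource it requests.
Walking it through:
  pool = (0, 3)
  W7 needs (0, 3) <= (0, 3) -> finishes; pool += (1, 1) = (1, 4)
  W8 needs (1, 0) <= (1, 4) -> finishes; pool += (2, 0) = (3, 4)
  W3 needs (3, 4) <= (3, 4) -> finishes; pool += (1, 1) = (4, 5)
  W1 needs (4, 5) <= (4, 5) -> finishes; pool += (2, 3) = (6, 8)
(3) Exactly 1 of the possible complete orderings is a safe sequence.


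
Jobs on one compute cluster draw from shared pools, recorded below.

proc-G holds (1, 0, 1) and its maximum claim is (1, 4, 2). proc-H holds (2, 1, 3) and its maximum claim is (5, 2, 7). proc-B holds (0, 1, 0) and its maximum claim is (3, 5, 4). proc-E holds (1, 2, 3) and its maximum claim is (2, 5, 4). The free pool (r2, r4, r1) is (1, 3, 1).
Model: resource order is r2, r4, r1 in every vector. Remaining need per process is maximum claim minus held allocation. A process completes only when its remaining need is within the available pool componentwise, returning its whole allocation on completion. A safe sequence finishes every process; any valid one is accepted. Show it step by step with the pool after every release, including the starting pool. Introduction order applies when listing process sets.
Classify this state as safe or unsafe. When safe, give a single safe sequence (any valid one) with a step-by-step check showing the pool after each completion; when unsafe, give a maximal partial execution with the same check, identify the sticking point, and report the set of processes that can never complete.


SAFE. One safe sequence: proc-E, proc-G, proc-H, proc-B.
Key observation: the order's first zero-slack moment is proc-E ((1, 3, 1) needed, (1, 3, 1) free — a requested resource with nothing to spare).
Step-by-step check:
  pool = (1, 3, 1)
  proc-E needs (1, 3, 1) <= (1, 3, 1) -> finishes; pool += (1, 2, 3) = (2, 5, 4)
  proc-G needs (0, 4, 1) <= (2, 5, 4) -> finishes; pool += (1, 0, 1) = (3, 5, 5)
  proc-H needs (3, 1, 4) <= (3, 5, 5) -> finishes; pool += (2, 1, 3) = (5, 6, 8)
  proc-B needs (3, 4, 4) <= (5, 6, 8) -> finishes; pool += (0, 1, 0) = (5, 7, 8)


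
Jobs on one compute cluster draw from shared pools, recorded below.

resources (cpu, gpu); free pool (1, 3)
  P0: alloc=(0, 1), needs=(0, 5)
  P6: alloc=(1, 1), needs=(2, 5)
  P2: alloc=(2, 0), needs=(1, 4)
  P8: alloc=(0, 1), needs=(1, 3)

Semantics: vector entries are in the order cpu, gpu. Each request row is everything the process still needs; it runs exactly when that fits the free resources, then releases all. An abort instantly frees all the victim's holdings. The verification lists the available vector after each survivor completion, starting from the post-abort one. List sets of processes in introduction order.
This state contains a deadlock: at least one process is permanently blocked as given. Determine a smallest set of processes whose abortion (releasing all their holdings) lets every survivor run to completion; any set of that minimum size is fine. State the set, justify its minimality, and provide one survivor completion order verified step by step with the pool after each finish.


The answer: abort P6.
Key observation: before aborting P6, P0 was permanently blocked — no order could ever run it; afterwards it completes at step 3.
Minimality: the empty abort set fails — the state is deadlocked as it stands.
One survivor order: P2, P8, P0. Walking it through (post-abort pool first):
  pool = (2, 4)
  P2 needs (1, 4) <= (2, 4) -> finishes; pool += (2, 0) = (4, 4)
  P8 needs (1, 3) <= (4, 4) -> finishes; pool += (0, 1) = (4, 5)
  P0 needs (0, 5) <= (4, 5) -> finishes; pool += (0, 1) = (4, 6)


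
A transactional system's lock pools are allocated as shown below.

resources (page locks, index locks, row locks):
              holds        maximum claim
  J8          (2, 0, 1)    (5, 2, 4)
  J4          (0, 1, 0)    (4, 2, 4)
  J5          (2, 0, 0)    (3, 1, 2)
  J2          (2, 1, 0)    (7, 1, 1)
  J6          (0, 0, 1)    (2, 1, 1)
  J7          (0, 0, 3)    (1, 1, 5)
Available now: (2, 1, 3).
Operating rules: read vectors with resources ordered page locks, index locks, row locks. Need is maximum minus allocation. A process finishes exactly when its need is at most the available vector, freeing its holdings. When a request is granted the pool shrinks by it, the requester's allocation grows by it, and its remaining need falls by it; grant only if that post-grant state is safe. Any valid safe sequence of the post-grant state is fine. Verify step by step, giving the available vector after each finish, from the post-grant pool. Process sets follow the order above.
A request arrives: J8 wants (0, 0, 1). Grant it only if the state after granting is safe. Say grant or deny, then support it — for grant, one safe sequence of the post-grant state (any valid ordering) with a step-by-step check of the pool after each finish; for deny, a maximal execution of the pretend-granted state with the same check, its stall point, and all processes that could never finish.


GRANT. The post-grant state is safe; one safe sequence: J5, J6, J7, J4, J8, J2.
Key observation: the grant leaves (2, 1, 2) free — enough for J5, whose release restarts the cascade.
Verifying the post-grant state step by step:
  pool = (2, 1, 2)
  J5 needs (1, 1, 2) <= (2, 1, 2) -> finishes; pool += (2, 0, 0) = (4, 1, 2)
  J6 needs (2, 1, 0) <= (4, 1, 2) -> finishes; pool += (0, 0, 1) = (4, 1, 3)
  J7 needs (1, 1, 2) <= (4, 1, 3) -> finishes; pool += (0, 0, 3) = (4, 1, 6)
  J4 needs (4, 1, 4) <= (4, 1, 6) -> finishes; pool += (0, 1, 0) = (4, 2, 6)
  J8 needs (3, 2, 2) <= (4, 2, 6) -> finishes; pool += (2, 0, 2) = (6, 2, 8)
  J2 needs (5, 0, 1) <= (6, 2, 8) -> finishes; pool += (2, 1, 0) = (8, 3, 8)


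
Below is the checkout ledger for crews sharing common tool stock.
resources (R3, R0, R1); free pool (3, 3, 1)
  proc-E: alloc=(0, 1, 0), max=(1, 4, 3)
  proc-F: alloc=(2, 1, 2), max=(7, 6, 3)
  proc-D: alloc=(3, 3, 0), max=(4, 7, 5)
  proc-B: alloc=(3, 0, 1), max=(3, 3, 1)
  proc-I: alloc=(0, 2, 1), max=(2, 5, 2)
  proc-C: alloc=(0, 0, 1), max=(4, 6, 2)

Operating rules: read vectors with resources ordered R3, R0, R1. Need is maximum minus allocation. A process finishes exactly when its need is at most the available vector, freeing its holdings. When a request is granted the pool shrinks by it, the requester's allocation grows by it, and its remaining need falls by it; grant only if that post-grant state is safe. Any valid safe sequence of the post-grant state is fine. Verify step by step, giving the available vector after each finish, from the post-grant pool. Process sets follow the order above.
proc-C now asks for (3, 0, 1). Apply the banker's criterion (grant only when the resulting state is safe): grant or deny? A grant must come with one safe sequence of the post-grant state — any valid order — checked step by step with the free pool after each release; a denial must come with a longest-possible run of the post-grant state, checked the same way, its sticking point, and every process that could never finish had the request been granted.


DENY — the pretend-granted state is unsafe.
Key observation: after proc-B, proc-I the pool peaks at (3, 5, 2), and each blocked process is short somewhere: proc-E on R1; proc-F on R3; proc-D on R1; proc-C on R0.
After a pretend grant, a maximal execution: proc-B, proc-I — then nothing else fits. Walking it through:
  pool = (0, 3, 0)
  run proc-B (needs (0, 3, 0), free (0, 3, 0)); after release of (3, 0, 1) the pool is (3, 3, 1)
  run proc-I (needs (2, 3, 1), free (3, 3, 1)); after release of (0, 2, 1) the pool is (3, 5, 2)
  blocked: proc-E wants (1, 3, 3), pool (3, 5, 2) — not enough R1
  blocked: proc-F wants (5, 5, 1), pool (3, 5, 2) — not enough R3
  blocked: proc-D wants (1, 4, 5), pool (3, 5, 2) — not enough R1
  blocked: proc-C wants (1, 6, 0), pool (3, 5, 2) — not enough R0
Had the request been granted, proc-E, proc-F, proc-D and proc-C could never finish.


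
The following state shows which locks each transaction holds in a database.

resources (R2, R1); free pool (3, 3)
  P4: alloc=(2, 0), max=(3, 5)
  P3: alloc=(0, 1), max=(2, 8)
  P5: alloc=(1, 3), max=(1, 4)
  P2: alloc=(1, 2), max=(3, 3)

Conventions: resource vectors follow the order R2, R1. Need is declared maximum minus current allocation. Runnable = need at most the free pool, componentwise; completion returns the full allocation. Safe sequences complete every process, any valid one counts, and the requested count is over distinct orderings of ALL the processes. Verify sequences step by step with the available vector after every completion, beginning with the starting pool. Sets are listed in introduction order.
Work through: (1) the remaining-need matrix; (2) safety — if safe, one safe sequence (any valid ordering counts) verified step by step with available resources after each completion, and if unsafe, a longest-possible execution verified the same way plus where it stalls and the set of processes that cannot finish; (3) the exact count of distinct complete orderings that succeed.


(1) Outstanding need per process (order R2, R1):
  P4: (1, 5)
  P3: (2, 7)
  P5: (0, 1)
  P2: (2, 1)
(2) SAFE, for example via the order P5, P4, P2, P3.
Key observation: every step clears its requested resources with room to spare; the minimum clearance is 1, first at P4 — (1, 5) vs (4, 6) free.
Verifying each step:
  pool = (3, 3)
  P5: need (0, 1) fits (3, 3); releases (1, 3), pool now (4, 6)
  P4: need (1, 5) fits (4, 6); releases (2, 0), pool now (6, 6)
  P2: need (2, 1) fits (6, 6); releases (1, 2), pool now (7, 8)
  P3: need (2, 7) fits (7, 8); releases (0, 1), pool now (7, 9)
(3) Precisely 6 of the possible complete orderings are safe sequences.


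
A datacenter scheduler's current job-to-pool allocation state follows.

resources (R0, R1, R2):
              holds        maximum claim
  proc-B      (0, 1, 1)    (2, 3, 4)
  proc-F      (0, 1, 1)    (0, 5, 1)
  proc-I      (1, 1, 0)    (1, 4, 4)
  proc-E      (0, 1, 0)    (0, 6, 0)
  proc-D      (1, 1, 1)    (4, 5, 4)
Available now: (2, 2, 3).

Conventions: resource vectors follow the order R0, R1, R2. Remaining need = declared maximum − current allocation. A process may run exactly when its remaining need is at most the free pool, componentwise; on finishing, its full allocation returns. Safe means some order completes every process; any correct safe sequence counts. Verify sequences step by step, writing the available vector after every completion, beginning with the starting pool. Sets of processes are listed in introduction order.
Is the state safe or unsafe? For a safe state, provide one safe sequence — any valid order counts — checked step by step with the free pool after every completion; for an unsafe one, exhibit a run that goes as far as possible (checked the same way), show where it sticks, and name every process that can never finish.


SAFE. One safe sequence: proc-B, proc-I, proc-F, proc-E, proc-D.
Key observation: proc-B is the earliest step where a requested resource binds exactly: need (2, 2, 3), pool (2, 2, 3) at its turn.
Walking it through:
  pool = (2, 2, 3)
  run proc-B (needs (2, 2, 3), free (2, 2, 3)); after release of (0, 1, 1) the pool is (2, 3, 4)
  run proc-I (needs (0, 3, 4), free (2, 3, 4)); after release of (1, 1, 0) the pool is (3, 4, 4)
  run proc-F (needs (0, 4, 0), free (3, 4, 4)); after release of (0, 1, 1) the pool is (3, 5, 5)
  run proc-E (needs (0, 5, 0), free (3, 5, 5)); after release of (0, 1, 0) the pool is (3, 6, 5)
  run proc-D (needs (3, 4, 3), free (3, 6, 5)); after release of (1, 1, 1) the pool is (4, 7, 6)


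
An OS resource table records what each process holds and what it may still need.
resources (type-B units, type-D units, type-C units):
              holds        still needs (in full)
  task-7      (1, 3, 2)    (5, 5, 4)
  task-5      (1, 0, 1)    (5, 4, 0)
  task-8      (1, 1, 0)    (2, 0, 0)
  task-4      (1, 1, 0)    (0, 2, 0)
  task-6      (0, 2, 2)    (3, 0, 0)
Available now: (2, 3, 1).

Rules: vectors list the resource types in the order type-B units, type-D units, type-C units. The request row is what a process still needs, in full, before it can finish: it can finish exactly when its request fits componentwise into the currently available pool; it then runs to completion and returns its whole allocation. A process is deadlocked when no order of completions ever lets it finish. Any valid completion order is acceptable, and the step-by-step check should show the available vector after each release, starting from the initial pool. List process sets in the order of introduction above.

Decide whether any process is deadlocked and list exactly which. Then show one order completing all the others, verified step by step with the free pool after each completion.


The deadlocked set is task-7 and task-5.
Key observation: task-8, task-6, task-4 can finish, but then (4, 7, 3) is all there is, and the blocked group's type-B units demands exceed it.
One completion order for the rest: task-8, task-6, task-4. Verifying each step:
  pool = (2, 3, 1)
  task-8 needs (2, 0, 0) <= (2, 3, 1) -> finishes; pool += (1, 1, 0) = (3, 4, 1)
  task-6 needs (3, 0, 0) <= (3, 4, 1) -> finishes; pool += (0, 2, 2) = (3, 6, 3)
  task-4 needs (0, 2, 0) <= (3, 6, 3) -> finishes; pool += (1, 1, 0) = (4, 7, 3)
The blocked processes can never fit:
  task-7 still needs (5, 5, 4) but only (4, 7, 3) is free — short on type-B units and type-C units
  task-5 still needs (5, 4, 0) but only (4, 7, 3) is free — short on type-B units


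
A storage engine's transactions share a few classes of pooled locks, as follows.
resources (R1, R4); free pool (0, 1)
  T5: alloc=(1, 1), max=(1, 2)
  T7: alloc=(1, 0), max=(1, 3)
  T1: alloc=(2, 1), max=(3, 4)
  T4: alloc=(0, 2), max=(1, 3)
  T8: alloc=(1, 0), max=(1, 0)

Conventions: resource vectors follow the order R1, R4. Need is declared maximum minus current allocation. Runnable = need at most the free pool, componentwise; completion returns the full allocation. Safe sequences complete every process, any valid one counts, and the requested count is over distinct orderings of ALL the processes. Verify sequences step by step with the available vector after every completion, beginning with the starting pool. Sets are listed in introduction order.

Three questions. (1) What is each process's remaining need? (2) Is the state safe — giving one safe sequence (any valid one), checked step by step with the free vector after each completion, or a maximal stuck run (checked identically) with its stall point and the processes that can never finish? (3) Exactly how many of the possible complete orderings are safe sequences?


(1) Outstanding need per process (order R1, R4):
  T5: (0, 1)
  T7: (0, 3)
  T1: (1, 3)
  T4: (1, 1)
  T8: (0, 0)
(2) SAFE. One safe sequence: T8, T4, T7, T5, T1.
Key observation: T4 is the earliest step where a requested resource binds exactly: need (1, 1), pool (1, 1) at its turn.
Walking it through:
  pool = (0, 1)
  run T8 (needs (0, 0), free (0, 1)); after release of (1, 0) the pool is (1, 1)
  run T4 (needs (1, 1), free (1, 1)); after release of (0, 2) the pool is (1, 3)
  run T7 (needs (0, 3), free (1, 3)); after release of (1, 0) the pool is (2, 3)
  run T5 (needs (0, 1), free (2, 3)); after release of (1, 1) the pool is (3, 4)
  run T1 (needs (1, 3), free (3, 4)); after release of (2, 1) the pool is (5, 5)
(3) Exactly 16 of the possible complete orderings are safe sequences.


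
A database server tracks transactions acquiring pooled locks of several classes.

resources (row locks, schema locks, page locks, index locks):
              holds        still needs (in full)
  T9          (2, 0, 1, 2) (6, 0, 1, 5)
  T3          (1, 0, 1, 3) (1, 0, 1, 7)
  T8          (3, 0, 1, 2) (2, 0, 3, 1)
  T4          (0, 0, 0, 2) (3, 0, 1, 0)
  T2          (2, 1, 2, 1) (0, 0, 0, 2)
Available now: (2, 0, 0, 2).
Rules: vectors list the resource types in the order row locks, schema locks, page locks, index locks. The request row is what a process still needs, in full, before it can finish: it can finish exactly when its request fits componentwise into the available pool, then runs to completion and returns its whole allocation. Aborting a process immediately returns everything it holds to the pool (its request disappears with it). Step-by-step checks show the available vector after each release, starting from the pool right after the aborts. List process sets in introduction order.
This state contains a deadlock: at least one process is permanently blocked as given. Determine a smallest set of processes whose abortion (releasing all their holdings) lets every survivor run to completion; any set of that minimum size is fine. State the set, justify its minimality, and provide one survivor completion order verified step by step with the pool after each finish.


The answer: abort T8.
Key observation: aborting T8 returns (3, 0, 1, 2), and T9 — hopeless before — runs at step 3 with the returned capacity in the pool.
Minimality: the empty abort set fails — the state is deadlocked as it stands.
One survivor order: T4, T2, T9, T3. Check, step by step (post-abort pool first):
  pool = (5, 0, 1, 4)
  T4 needs (3, 0, 1, 0) <= (5, 0, 1, 4) -> finishes; pool += (0, 0, 0, 2) = (5, 0, 1, 6)
  T2 needs (0, 0, 0, 2) <= (5, 0, 1, 6) -> finishes; pool += (2, 1, 2, 1) = (7, 1, 3, 7)
  T9 needs (6, 0, 1, 5) <= (7, 1, 3, 7) -> finishes; pool += (2, 0, 1, 2) = (9, 1, 4, 9)
  T3 needs (1, 0, 1, 7) <= (9, 1, 4, 9) -> finishes; pool += (1, 0, 1, 3) = (10, 1, 5, 12)


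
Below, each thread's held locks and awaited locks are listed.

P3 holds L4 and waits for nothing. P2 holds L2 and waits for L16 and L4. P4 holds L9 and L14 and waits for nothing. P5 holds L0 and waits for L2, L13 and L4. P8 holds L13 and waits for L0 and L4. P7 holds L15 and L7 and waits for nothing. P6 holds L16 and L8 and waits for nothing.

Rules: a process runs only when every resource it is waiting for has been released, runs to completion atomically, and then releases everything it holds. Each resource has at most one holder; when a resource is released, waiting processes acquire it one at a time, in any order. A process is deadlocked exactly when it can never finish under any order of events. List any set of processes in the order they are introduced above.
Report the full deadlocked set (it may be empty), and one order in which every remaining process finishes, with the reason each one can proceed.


Deadlocked set: P5 and P8.
Key observation: the loop P5 -> P8 -> P5 blocks itself forever; no other process is dragged down with it.
A valid finishing order for the others: P7, P4, P6, P3, P2.
Step-by-step check:
  P7 waits on nothing -> runs at once and releases L15 and L7
  P4 waits on nothing -> runs at once and releases L9 and L14
  P6 waits on nothing -> runs at once and releases L16 and L8
  P3 waits on nothing -> runs at once and releases L4
  P2 waits on L16 and L4 — all released -> runs and releases L2


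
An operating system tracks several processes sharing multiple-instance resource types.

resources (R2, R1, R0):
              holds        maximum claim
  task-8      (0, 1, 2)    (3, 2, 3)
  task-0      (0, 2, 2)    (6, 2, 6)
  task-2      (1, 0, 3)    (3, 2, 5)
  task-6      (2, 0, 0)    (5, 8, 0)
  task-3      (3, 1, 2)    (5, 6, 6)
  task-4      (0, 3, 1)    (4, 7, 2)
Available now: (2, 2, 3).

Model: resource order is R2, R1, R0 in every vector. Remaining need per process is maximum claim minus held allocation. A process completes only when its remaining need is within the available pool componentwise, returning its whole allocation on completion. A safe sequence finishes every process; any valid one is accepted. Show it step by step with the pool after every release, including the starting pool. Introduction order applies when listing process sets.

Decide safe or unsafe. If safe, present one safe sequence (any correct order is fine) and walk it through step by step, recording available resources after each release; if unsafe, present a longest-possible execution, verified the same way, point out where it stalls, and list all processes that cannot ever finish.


UNSAFE — no complete ordering exists.
Key observation: after task-2, task-8 the pool peaks at (3, 3, 8), and each blocked process is short somewhere: task-0 on R2; task-6 on R1; task-3 on R1; task-4 on R2, R1.
A maximal execution: task-2, task-8 — then nothing else fits. Walking it through:
  pool = (2, 2, 3)
  task-2: need (2, 2, 2) fits (2, 2, 3); releases (1, 0, 3), pool now (3, 2, 6)
  task-8: need (3, 1, 1) fits (3, 2, 6); releases (0, 1, 2), pool now (3, 3, 8)
  task-0 cannot run: need (6, 0, 4) vs free (3, 3, 8) (insufficient R2)
  task-6 cannot run: need (3, 8, 0) vs free (3, 3, 8) (insufficient R1)
  task-3 cannot run: need (2, 5, 4) vs free (3, 3, 8) (insufficient R1)
  task-4 cannot run: need (4, 4, 1) vs free (3, 3, 8) (insufficient R2 and R1)
Permanently blocked: task-0, task-6, task-3 and task-4.


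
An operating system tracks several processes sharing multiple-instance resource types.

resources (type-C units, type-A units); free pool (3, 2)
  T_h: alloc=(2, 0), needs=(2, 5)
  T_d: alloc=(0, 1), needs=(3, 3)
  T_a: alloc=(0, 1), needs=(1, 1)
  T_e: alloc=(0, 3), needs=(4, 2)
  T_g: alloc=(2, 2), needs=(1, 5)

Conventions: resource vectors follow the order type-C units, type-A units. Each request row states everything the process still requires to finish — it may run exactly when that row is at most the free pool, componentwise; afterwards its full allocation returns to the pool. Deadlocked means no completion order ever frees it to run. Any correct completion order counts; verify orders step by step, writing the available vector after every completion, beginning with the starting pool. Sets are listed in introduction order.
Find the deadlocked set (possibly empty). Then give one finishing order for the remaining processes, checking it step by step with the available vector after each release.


Deadlocked: T_h, T_e and T_g.
Key observation: after T_a, T_d the pool peaks at (3, 4), and each blocked process is short somewhere: T_h on type-A units; T_e on type-C units; T_g on type-A units.
The rest can finish in the order T_a, T_d. Check, step by step:
  pool = (3, 2)
  T_a: need (1, 1) fits (3, 2); releases (0, 1), pool now (3, 3)
  T_d: need (3, 3) fits (3, 3); releases (0, 1), pool now (3, 4)
None of the blocked processes ever fits:
  T_h cannot run: need (2, 5) vs free (3, 4) (insufficient type-A units)
  T_e cannot run: need (4, 2) vs free (3, 4) (insufficient type-C units)
  T_g cannot run: need (1, 5) vs free (3, 4) (insufficient type-A units)


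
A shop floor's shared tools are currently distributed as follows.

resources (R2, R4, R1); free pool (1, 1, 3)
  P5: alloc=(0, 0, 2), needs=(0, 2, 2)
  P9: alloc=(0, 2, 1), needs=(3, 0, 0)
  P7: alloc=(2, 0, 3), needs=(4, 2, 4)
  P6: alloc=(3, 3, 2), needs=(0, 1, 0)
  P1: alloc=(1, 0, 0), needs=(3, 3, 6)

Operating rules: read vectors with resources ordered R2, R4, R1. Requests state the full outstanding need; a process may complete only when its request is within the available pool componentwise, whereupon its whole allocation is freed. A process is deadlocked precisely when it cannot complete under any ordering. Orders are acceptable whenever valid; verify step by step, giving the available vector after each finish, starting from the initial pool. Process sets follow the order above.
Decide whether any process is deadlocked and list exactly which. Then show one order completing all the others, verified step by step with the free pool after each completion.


Nothing here is deadlocked.
Key observation: beginning at P6, releases accumulate fast enough that every process eventually fits.
A valid finishing order for the others: P6, P9, P1, P7, P5. Walking it through:
  pool = (1, 1, 3)
  P6: need (0, 1, 0) fits (1, 1, 3); releases (3, 3, 2), pool now (4, 4, 5)
  P9: need (3, 0, 0) fits (4, 4, 5); releases (0, 2, 1), pool now (4, 6, 6)
  P1: need (3, 3, 6) fits (4, 6, 6); releases (1, 0, 0), pool now (5, 6, 6)
  P7: need (4, 2, 4) fits (5, 6, 6); releases (2, 0, 3), pool now (7, 6, 9)
  P5: need (0, 2, 2) fits (7, 6, 9); releases (0, 0, 2), pool now (7, 6, 11)


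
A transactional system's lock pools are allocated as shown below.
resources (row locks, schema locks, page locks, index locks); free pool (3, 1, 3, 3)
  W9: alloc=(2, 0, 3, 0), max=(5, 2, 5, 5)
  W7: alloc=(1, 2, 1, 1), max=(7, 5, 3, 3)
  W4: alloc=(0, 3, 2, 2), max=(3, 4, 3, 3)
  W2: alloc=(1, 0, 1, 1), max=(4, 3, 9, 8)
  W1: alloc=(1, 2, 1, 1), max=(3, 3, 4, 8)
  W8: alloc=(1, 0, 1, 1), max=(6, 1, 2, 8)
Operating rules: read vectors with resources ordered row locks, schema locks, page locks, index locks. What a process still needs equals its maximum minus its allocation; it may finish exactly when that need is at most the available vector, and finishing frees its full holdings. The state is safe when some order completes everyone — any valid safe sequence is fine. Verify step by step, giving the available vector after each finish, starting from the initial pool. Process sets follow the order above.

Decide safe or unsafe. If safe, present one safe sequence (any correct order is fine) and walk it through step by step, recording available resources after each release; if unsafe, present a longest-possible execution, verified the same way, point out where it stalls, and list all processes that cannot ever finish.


UNSAFE.
Key observation: after W4, W9 the pool peaks at (5, 4, 8, 5), and each blocked process is short somewhere: W7 on row locks; W2 on index locks; W1 on index locks; W8 on index locks.
Going as far as possible: W4, W9; after that, nothing fits. Walking it through:
  pool = (3, 1, 3, 3)
  W4 needs (3, 1, 1, 1) <= (3, 1, 3, 3) -> finishes; pool += (0, 3, 2, 2) = (3, 4, 5, 5)
  W9 needs (3, 2, 2, 5) <= (3, 4, 5, 5) -> finishes; pool += (2, 0, 3, 0) = (5, 4, 8, 5)
  blocked: W7 wants (6, 3, 2, 2), pool (5, 4, 8, 5) — not enough row locks
  blocked: W2 wants (3, 3, 8, 7), pool (5, 4, 8, 5) — not enough index locks
  blocked: W1 wants (2, 1, 3, 7), pool (5, 4, 8, 5) — not enough index locks
  blocked: W8 wants (5, 1, 1, 7), pool (5, 4, 8, 5) — not enough index locks
Never able to finish: W7, W2, W1 and W8.


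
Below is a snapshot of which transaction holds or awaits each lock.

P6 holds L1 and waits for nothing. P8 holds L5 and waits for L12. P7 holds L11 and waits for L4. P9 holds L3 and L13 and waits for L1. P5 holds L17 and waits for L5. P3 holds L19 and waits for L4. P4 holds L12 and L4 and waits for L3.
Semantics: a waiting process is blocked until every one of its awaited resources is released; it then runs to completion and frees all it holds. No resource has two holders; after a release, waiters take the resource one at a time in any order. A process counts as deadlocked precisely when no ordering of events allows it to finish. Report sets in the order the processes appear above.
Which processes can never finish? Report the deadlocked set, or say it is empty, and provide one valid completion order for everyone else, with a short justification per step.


No process is deadlocked.
Key observation: the waits form no ring: some process can always run, and its releases unblock the others one by one.
The rest can finish in the order P6, P9, P4, P8, P7, P3, P5.
Step-by-step check:
  P6: no waits; runs immediately, freeing L1
  run P9 (all its waits — L1 — are resolved); releases L3 and L13
  run P4 (all its waits — L3 — are resolved); releases L12 and L4
  run P8 (all its waits — L12 — are resolved); releases L5
  run P7 (all its waits — L4 — are resolved); releases L11
  run P3 (all its waits — L4 — are resolved); releases L19
  run P5 (all its waits — L5 — are resolved); releases L17


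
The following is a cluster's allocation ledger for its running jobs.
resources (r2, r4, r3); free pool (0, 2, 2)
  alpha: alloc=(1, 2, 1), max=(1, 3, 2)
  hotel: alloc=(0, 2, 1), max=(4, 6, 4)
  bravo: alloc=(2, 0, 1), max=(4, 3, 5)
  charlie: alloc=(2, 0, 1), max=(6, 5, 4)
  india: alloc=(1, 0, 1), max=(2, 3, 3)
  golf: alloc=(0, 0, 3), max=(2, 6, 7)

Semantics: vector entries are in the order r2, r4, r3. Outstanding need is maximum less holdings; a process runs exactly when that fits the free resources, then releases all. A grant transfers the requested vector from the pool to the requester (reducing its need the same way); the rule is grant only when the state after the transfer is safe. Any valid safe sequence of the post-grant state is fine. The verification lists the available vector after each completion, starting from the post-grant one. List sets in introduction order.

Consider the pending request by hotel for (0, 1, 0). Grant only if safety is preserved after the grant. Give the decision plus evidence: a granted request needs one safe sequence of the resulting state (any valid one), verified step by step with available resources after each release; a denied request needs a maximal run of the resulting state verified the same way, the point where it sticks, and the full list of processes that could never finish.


GRANT. The post-grant state is safe; one safe sequence: alpha, india, bravo, hotel, golf, charlie.
Key observation: (0, 1, 2) free after granting still covers alpha first, and each release covers the next.
Step-by-step check of the post-grant state:
  pool = (0, 1, 2)
  alpha: need (0, 1, 1) fits (0, 1, 2); releases (1, 2, 1), pool now (1, 3, 3)
  india: need (1, 3, 2) fits (1, 3, 3); releases (1, 0, 1), pool now (2, 3, 4)
  bravo: need (2, 3, 4) fits (2, 3, 4); releases (2, 0, 1), pool now (4, 3, 5)
  hotel: need (4, 3, 3) fits (4, 3, 5); releases (0, 3, 1), pool now (4, 6, 6)
  golf: need (2, 6, 4) fits (4, 6, 6); releases (0, 0, 3), pool now (4, 6, 9)
  charlie: need (4, 5, 3) fits (4, 6, 9); releases (2, 0, 1), pool now (6, 6, 10)


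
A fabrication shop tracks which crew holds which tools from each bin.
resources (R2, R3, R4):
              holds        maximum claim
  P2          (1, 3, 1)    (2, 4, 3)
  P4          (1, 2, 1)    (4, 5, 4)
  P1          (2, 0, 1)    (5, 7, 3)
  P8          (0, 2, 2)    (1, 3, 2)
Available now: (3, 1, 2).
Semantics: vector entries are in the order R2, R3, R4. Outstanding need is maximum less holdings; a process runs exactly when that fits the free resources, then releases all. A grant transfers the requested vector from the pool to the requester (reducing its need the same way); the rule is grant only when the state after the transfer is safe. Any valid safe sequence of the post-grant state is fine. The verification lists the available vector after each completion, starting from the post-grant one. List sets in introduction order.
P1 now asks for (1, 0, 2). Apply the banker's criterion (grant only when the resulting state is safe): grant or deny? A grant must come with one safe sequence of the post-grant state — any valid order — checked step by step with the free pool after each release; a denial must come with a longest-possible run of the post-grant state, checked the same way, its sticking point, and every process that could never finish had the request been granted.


GRANT — the state after the grant stays safe, e.g. via P8, P2, P4, P1.
Key observation: the grant leaves (2, 1, 0) free — enough for P8, whose release restarts the cascade.
Verifying the post-grant state step by step:
  pool = (2, 1, 0)
  run P8 (needs (1, 1, 0), free (2, 1, 0)); after release of (0, 2, 2) the pool is (2, 3, 2)
  run P2 (needs (1, 1, 2), free (2, 3, 2)); after release of (1, 3, 1) the pool is (3, 6, 3)
  run P4 (needs (3, 3, 3), free (3, 6, 3)); after release of (1, 2, 1) the pool is (4, 8, 4)
  run P1 (needs (2, 7, 0), free (4, 8, 4)); after release of (3, 0, 3) the pool is (7, 8, 7)
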